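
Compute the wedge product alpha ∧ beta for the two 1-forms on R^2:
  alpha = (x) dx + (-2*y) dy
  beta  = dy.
alpha ∧ beta = (x) dx ∧ dy

Distribute the wedge, using dx_i ∧ dx_j = -dx_j ∧ dx_i and dx_i ∧ dx_i = 0. For each pair (i, j) with i < j, the coefficient of dx_i ∧ dx_j in alpha ∧ beta is (alpha_i * beta_j - alpha_j * beta_i). Collecting: alpha ∧ beta = (x) dx ∧ dy.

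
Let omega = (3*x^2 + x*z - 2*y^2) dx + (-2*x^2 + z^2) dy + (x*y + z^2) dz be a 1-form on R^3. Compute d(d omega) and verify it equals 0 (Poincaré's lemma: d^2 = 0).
d(d omega) = 0

Step 1: d omega = sum_{i<j} (∂f_j/∂x_i - ∂f_i/∂x_j) dx_i ∧ dx_j:
  coeff of dx ∧ dy: -4*x + 4*y
  coeff of dx ∧ dz: -x + y
  coeff of dy ∧ dz: x - 2*z
Step 2: Apply d again to each 2-form coefficient. The only possible 3-form in R^3 is dx ∧ dy ∧ dz, with coefficient
  ∂(coeff of dy∧dz)/∂x - ∂(coeff of dx∧dz)/∂y + ∂(coeff of dx∧dy)/∂z
  = ∂/∂x (x - 2*z) - ∂/∂y (-x + y) + ∂/∂z (-4*x + 4*y).
Each of these terms simplifies to sums of mixed partials that cancel in pairs. The result is 0 (by equality of mixed partials for smooth functions — Schwarz / Clairaut).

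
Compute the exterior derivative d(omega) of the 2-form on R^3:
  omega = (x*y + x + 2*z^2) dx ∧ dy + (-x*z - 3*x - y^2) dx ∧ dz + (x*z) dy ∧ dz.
d(omega) = (2*y + 5*z) dx ∧ dy ∧ dz

For a 2-form omega = sum_{i<j} g_{ij} dx_i ∧ dx_j, the exterior derivative is
  d(omega) = sum_{i<j} d(g_{ij}) ∧ dx_i ∧ dx_j = sum_{i<j, k} (∂g_{ij}/∂x_k) dx_k ∧ dx_i ∧ dx_j.
Expand each term, using dx_k ∧ dx_i ∧ dx_j = sgn(permutation) dx_{(a)} ∧ dx_{(b)} ∧ dx_{(c)} with (a < b < c) sorted:
  d(x*y + x + 2*z^2) includes (∂/∂z)(x*y + x + 2*z^2) dz = (4*z) dz, which multiplied by dx ∧ dy gives (4*z) dx ∧ dy ∧ dz
  d(-x*z - 3*x - y^2) includes (∂/∂y)(-x*z - 3*x - y^2) dy = (-2*y) dy, which multiplied by dx ∧ dz gives (2*y) dx ∧ dy ∧ dz
  d(x*z) includes (∂/∂x)(x*z) dx = (z) dx, which multiplied by dy ∧ dz gives (z) dx ∧ dy ∧ dz
Collecting like 3-forms: d(omega) = (2*y + 5*z) dx ∧ dy ∧ dz.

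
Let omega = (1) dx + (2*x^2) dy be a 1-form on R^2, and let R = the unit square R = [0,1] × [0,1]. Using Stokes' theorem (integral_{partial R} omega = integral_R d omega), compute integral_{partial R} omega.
integral_(partial R) omega = 2

Stokes: integral_partial_R omega = integral_R d omega with d omega = (∂Q/∂x - ∂P/∂y) dx ∧ dy.
  ∂Q/∂x = 4*x
  ∂P/∂y = 0
  integrand = ∂Q/∂x - ∂P/∂y = 4*x.
Integrating over R: integral_0^1 integral_0^1 (4*x) dx dy = 2.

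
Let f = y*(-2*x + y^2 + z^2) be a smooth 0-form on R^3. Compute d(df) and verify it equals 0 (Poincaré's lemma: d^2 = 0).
d(df) = 0

Step 1: df = sum_i (∂f/∂x_i) dx_i = (-2*y) dx + (-2*x + 3*y^2 + z^2) dy + (2*y*z) dz.
Step 2: Apply d again. Using the 1-form formula, the coefficient of dx ∧ dy in d(df) is ∂^2 f/∂x ∂y - ∂^2 f/∂y ∂x = (-2) - (-2) = 0 (equality of mixed partials for smooth f).
Similarly for dx ∧ dz and dy ∧ dz — all coefficients vanish. So d(df) = 0.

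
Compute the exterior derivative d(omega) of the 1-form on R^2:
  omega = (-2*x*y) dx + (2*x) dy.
d(omega) = (2*x + 2) dx ∧ dy

For a 1-form omega = sum_i f_i dx_i, the exterior derivative is
  d(omega) = sum_{i < j} (∂f_j/∂x_i - ∂f_i/∂x_j) dx_i ∧ dx_j.
  coefficient of dx ∧ dy: ∂f_2/∂x - ∂f_1/∂y = ∂(2*x)/∂x - ∂(-2*x*y)/∂y = 2*x + 2
Assembling: d(omega) = (2*x + 2) dx ∧ dy.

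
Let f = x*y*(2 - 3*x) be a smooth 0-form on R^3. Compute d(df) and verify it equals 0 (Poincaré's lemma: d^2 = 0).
d(df) = 0

Step 1: df = sum_i (∂f/∂x_i) dx_i = (2*y*(1 - 3*x)) dx + (x*(2 - 3*x)) dy + (0) dz.
Step 2: Apply d again. Using the 1-form formula, the coefficient of dx ∧ dy in d(df) is ∂^2 f/∂x ∂y - ∂^2 f/∂y ∂x = (2 - 6*x) - (2 - 6*x) = 0 (equality of mixed partials for smooth f).
Similarly for dx ∧ dz and dy ∧ dz — all coefficients vanish. So d(df) = 0.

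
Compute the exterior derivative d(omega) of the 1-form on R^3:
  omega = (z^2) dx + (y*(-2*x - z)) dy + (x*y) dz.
d(omega) = (-2*y) dx ∧ dy + (y - 2*z) dx ∧ dz + (x + y) dy ∧ dz

For a 1-form omega = sum_i f_i dx_i, the exterior derivative is
  d(omega) = sum_{i < j} (∂f_j/∂x_i - ∂f_i/∂x_j) dx_i ∧ dx_j.
  coefficient of dx ∧ dy: ∂f_2/∂x - ∂f_1/∂y = ∂(y*(-2*x - z))/∂x - ∂(z^2)/∂y = -2*y
  coefficient of dx ∧ dz: ∂f_3/∂x - ∂f_1/∂z = ∂(x*y)/∂x - ∂(z^2)/∂z = y - 2*z
  coefficient of dy ∧ dz: ∂f_3/∂y - ∂f_2/∂z = ∂(x*y)/∂y - ∂(y*(-2*x - z))/∂z = x + y
Assembling: d(omega) = (-2*y) dx ∧ dy + (y - 2*z) dx ∧ dz + (x + y) dy ∧ dz.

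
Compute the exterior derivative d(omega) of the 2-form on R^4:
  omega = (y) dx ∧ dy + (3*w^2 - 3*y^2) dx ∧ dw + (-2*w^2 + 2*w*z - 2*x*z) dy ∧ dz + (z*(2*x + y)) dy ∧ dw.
d(omega) = (6*y + 2*z) dx ∧ dy ∧ dw + (-2*z) dx ∧ dy ∧ dz + (-4*w - 2*x - y + 2*z) dy ∧ dz ∧ dw

For a 2-form omega = sum_{i<j} g_{ij} dx_i ∧ dx_j, the exterior derivative is
  d(omega) = sum_{i<j} d(g_{ij}) ∧ dx_i ∧ dx_j = sum_{i<j, k} (∂g_{ij}/∂x_k) dx_k ∧ dx_i ∧ dx_j.
Expand each term, using dx_k ∧ dx_i ∧ dx_j = sgn(permutation) dx_{(a)} ∧ dx_{(b)} ∧ dx_{(c)} with (a < b < c) sorted:
  d(3*w^2 - 3*y^2) includes (∂/∂y)(3*w^2 - 3*y^2) dy = (-6*y) dy, which multiplied by dx ∧ dw gives (6*y) dx ∧ dy ∧ dw
  d(-2*w^2 + 2*w*z - 2*x*z) includes (∂/∂x)(-2*w^2 + 2*w*z - 2*x*z) dx = (-2*z) dx, which multiplied by dy ∧ dz gives (-2*z) dx ∧ dy ∧ dz
  d(-2*w^2 + 2*w*z - 2*x*z) includes (∂/∂w)(-2*w^2 + 2*w*z - 2*x*z) dw = (-4*w + 2*z) dw, which multiplied by dy ∧ dz gives (-4*w + 2*z) dy ∧ dz ∧ dw
  d(z*(2*x + y)) includes (∂/∂x)(z*(2*x + y)) dx = (2*z) dx, which multiplied by dy ∧ dw gives (2*z) dx ∧ dy ∧ dw
  d(z*(2*x + y)) includes (∂/∂z)(z*(2*x + y)) dz = (2*x + y) dz, which multiplied by dy ∧ dw gives (-2*x - y) dy ∧ dz ∧ dw
Collecting like 3-forms: d(omega) = (6*y + 2*z) dx ∧ dy ∧ dw + (-2*z) dx ∧ dy ∧ dz + (-4*w - 2*x - y + 2*z) dy ∧ dz ∧ dw.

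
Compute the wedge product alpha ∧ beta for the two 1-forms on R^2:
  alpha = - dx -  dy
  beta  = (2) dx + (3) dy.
alpha ∧ beta = (-1) dx ∧ dy

Distribute the wedge, using dx_i ∧ dx_j = -dx_j ∧ dx_i and dx_i ∧ dx_i = 0. For each pair (i, j) with i < j, the coefficient of dx_i ∧ dx_j in alpha ∧ beta is (alpha_i * beta_j - alpha_j * beta_i). Collecting: alpha ∧ beta = (-1) dx ∧ dy.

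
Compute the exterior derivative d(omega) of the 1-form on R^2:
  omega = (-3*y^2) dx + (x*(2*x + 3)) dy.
d(omega) = (4*x + 6*y + 3) dx ∧ dy

For a 1-form omega = sum_i f_i dx_i, the exterior derivative is
  d(omega) = sum_{i < j} (∂f_j/∂x_i - ∂f_i/∂x_j) dx_i ∧ dx_j.
  coefficient of dx ∧ dy: ∂f_2/∂x - ∂f_1/∂y = ∂(x*(2*x + 3))/∂x - ∂(-3*y^2)/∂y = 4*x + 6*y + 3
Assembling: d(omega) = (4*x + 6*y + 3) dx ∧ dy.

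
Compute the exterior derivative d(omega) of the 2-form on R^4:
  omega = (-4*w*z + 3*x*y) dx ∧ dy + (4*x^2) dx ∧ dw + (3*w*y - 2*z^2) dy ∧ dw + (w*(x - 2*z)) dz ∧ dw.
d(omega) = (-4*w) dx ∧ dy ∧ dz + (-4*z) dx ∧ dy ∧ dw + (4*z) dy ∧ dz ∧ dw + (w) dx ∧ dz ∧ dw

For a 2-form omega = sum_{i<j} g_{ij} dx_i ∧ dx_j, the exterior derivative is
  d(omega) = sum_{i<j} d(g_{ij}) ∧ dx_i ∧ dx_j = sum_{i<j, k} (∂g_{ij}/∂x_k) dx_k ∧ dx_i ∧ dx_j.
Expand each term, using dx_k ∧ dx_i ∧ dx_j = sgn(permutation) dx_{(a)} ∧ dx_{(b)} ∧ dx_{(c)} with (a < b < c) sorted:
  d(-4*w*z + 3*x*y) includes (∂/∂z)(-4*w*z + 3*x*y) dz = (-4*w) dz, which multiplied by dx ∧ dy gives (-4*w) dx ∧ dy ∧ dz
  d(-4*w*z + 3*x*y) includes (∂/∂w)(-4*w*z + 3*x*y) dw = (-4*z) dw, which multiplied by dx ∧ dy gives (-4*z) dx ∧ dy ∧ dw
  d(3*w*y - 2*z^2) includes (∂/∂z)(3*w*y - 2*z^2) dz = (-4*z) dz, which multiplied by dy ∧ dw gives (4*z) dy ∧ dz ∧ dw
  d(w*(x - 2*z)) includes (∂/∂x)(w*(x - 2*z)) dx = (w) dx, which multiplied by dz ∧ dw gives (w) dx ∧ dz ∧ dw
Collecting like 3-forms: d(omega) = (-4*w) dx ∧ dy ∧ dz + (-4*z) dx ∧ dy ∧ dw + (4*z) dy ∧ dz ∧ dw + (w) dx ∧ dz ∧ dw.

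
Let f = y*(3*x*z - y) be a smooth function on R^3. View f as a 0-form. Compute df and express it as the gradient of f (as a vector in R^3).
df = (3*y*z) dx + (3*x*z - 2*y) dy + (3*x*y) dz; grad f = (3*y*z, 3*x*z - 2*y, 3*x*y)

For a 0-form f, d f = (∂f/∂x) dx + (∂f/∂y) dy + (∂f/∂z) dz. The components of the vector representation are exactly the entries of grad f in Cartesian coordinates:
  ∂f/∂x = 3*y*z
  ∂f/∂y = 3*x*z - 2*y
  ∂f/∂z = 3*x*y.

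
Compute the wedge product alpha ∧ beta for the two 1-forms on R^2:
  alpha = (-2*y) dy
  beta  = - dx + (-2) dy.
alpha ∧ beta = (-2*y) dx ∧ dy

Distribute the wedge, using dx_i ∧ dx_j = -dx_j ∧ dx_i and dx_i ∧ dx_i = 0. For each pair (i, j) with i < j, the coefficient of dx_i ∧ dx_j in alpha ∧ beta is (alpha_i * beta_j - alpha_j * beta_i). Collecting: alpha ∧ beta = (-2*y) dx ∧ dy.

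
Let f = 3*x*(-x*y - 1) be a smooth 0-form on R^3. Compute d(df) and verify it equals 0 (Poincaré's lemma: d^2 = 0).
d(df) = 0

Step 1: df = sum_i (∂f/∂x_i) dx_i = (-6*x*y - 3) dx + (-3*x^2) dy + (0) dz.
Step 2: Apply d again. Using the 1-form formula, the coefficient of dx ∧ dy in d(df) is ∂^2 f/∂x ∂y - ∂^2 f/∂y ∂x = (-6*x) - (-6*x) = 0 (equality of mixed partials for smooth f).
Similarly for dx ∧ dz and dy ∧ dz — all coefficients vanish. So d(df) = 0.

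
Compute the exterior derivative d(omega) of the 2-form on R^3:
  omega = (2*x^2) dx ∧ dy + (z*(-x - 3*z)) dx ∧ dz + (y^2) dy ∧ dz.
d(omega) = 0

For a 2-form omega = sum_{i<j} g_{ij} dx_i ∧ dx_j, the exterior derivative is
  d(omega) = sum_{i<j} d(g_{ij}) ∧ dx_i ∧ dx_j = sum_{i<j, k} (∂g_{ij}/∂x_k) dx_k ∧ dx_i ∧ dx_j.
Expand each term, using dx_k ∧ dx_i ∧ dx_j = sgn(permutation) dx_{(a)} ∧ dx_{(b)} ∧ dx_{(c)} with (a < b < c) sorted:

Collecting like 3-forms: d(omega) = 0.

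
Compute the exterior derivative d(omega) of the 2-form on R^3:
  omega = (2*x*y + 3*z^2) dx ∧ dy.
d(omega) = (6*z) dx ∧ dy ∧ dz

For a 2-form omega = sum_{i<j} g_{ij} dx_i ∧ dx_j, the exterior derivative is
  d(omega) = sum_{i<j} d(g_{ij}) ∧ dx_i ∧ dx_j = sum_{i<j, k} (∂g_{ij}/∂x_k) dx_k ∧ dx_i ∧ dx_j.
Expand each term, using dx_k ∧ dx_i ∧ dx_j = sgn(permutation) dx_{(a)} ∧ dx_{(b)} ∧ dx_{(c)} with (a < b < c) sorted:
  d(2*x*y + 3*z^2) includes (∂/∂z)(2*x*y + 3*z^2) dz = (6*z) dz, which multiplied by dx ∧ dy gives (6*z) dx ∧ dy ∧ dz
Collecting like 3-forms: d(omega) = (6*z) dx ∧ dy ∧ dz.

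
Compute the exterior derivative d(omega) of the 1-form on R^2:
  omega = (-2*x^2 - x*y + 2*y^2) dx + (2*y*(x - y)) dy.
d(omega) = (x - 2*y) dx ∧ dy

For a 1-form omega = sum_i f_i dx_i, the exterior derivative is
  d(omega) = sum_{i < j} (∂f_j/∂x_i - ∂f_i/∂x_j) dx_i ∧ dx_j.
  coefficient of dx ∧ dy: ∂f_2/∂x - ∂f_1/∂y = ∂(2*y*(x - y))/∂x - ∂(-2*x^2 - x*y + 2*y^2)/∂y = x - 2*y
Assembling: d(omega) = (x - 2*y) dx ∧ dy.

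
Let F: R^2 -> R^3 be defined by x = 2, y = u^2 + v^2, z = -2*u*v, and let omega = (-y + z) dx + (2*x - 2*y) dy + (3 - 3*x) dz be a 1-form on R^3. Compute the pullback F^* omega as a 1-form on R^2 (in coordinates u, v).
F^* omega = (-4*u^3 - 4*u*v^2 + 8*u + 6*v) du + (-4*u^2*v + 6*u - 4*v^3 + 8*v) dv

Using F^*(f dg) = (f ∘ F) d(g ∘ F), substitute each coordinate x_i by F_i(u, v) in f_i, and replace dx_i by d F_i = (∂F_i/∂u) du + (∂F_i/∂v) dv.
  For the x component: f_1(F) = -u^2 - 2*u*v - v^2; d F_1 = (0) du + (0) dv
  For the y component: f_2(F) = -2*u^2 - 2*v^2 + 4; d F_2 = (2*u) du + (2*v) dv
  For the z component: f_3(F) = -3; d F_3 = (-2*v) du + (-2*u) dv
Combining and collecting du, dv coefficients:
  coeff of du: -4*u^3 - 4*u*v^2 + 8*u + 6*v
  coeff of dv: -4*u^2*v + 6*u - 4*v^3 + 8*v
F^* omega = (-4*u^3 - 4*u*v^2 + 8*u + 6*v) du + (-4*u^2*v + 6*u - 4*v^3 + 8*v) dv.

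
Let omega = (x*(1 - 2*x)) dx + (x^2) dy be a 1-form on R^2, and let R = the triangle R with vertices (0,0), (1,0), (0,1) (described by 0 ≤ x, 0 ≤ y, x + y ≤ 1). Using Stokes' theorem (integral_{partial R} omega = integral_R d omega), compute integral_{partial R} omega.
integral_(partial R) omega = 1/3

Stokes: integral_partial_R omega = integral_R d omega with d omega = (∂Q/∂x - ∂P/∂y) dx ∧ dy.
  ∂Q/∂x = 2*x
  ∂P/∂y = 0
  integrand = ∂Q/∂x - ∂P/∂y = 2*x.
Integrating over R: integral_0^1 integral_0^{1-x} (2*x) dy dx = 1/3.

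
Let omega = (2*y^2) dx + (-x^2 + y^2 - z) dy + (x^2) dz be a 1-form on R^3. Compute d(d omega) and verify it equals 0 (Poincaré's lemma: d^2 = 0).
d(d omega) = 0

Step 1: d omega = sum_{i<j} (∂f_j/∂x_i - ∂f_i/∂x_j) dx_i ∧ dx_j:
  coeff of dx ∧ dy: -2*x - 4*y
  coeff of dx ∧ dz: 2*x
  coeff of dy ∧ dz: 1
Step 2: Apply d again to each 2-form coefficient. The only possible 3-form in R^3 is dx ∧ dy ∧ dz, with coefficient
  ∂(coeff of dy∧dz)/∂x - ∂(coeff of dx∧dz)/∂y + ∂(coeff of dx∧dy)/∂z
  = ∂/∂x (1) - ∂/∂y (2*x) + ∂/∂z (-2*x - 4*y).
Each of these terms simplifies to sums of mixed partials that cancel in pairs. The result is 0 (by equality of mixed partials for smooth functions — Schwarz / Clairaut).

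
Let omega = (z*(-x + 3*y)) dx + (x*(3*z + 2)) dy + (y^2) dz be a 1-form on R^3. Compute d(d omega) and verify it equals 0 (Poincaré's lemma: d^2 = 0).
d(d omega) = 0

Step 1: d omega = sum_{i<j} (∂f_j/∂x_i - ∂f_i/∂x_j) dx_i ∧ dx_j:
  coeff of dx ∧ dy: 2
  coeff of dx ∧ dz: x - 3*y
  coeff of dy ∧ dz: -3*x + 2*y
Step 2: Apply d again to each 2-form coefficient. The only possible 3-form in R^3 is dx ∧ dy ∧ dz, with coefficient
  ∂(coeff of dy∧dz)/∂x - ∂(coeff of dx∧dz)/∂y + ∂(coeff of dx∧dy)/∂z
  = ∂/∂x (-3*x + 2*y) - ∂/∂y (x - 3*y) + ∂/∂z (2).
Each of these terms simplifies to sums of mixed partials that cancel in pairs. The result is 0 (by equality of mixed partials for smooth functions — Schwarz / Clairaut).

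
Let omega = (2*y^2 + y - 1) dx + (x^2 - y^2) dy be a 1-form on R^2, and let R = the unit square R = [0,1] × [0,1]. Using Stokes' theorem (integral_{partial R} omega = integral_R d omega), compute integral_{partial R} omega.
integral_(partial R) omega = -2

Stokes: integral_partial_R omega = integral_R d omega with d omega = (∂Q/∂x - ∂P/∂y) dx ∧ dy.
  ∂Q/∂x = 2*x
  ∂P/∂y = 4*y + 1
  integrand = ∂Q/∂x - ∂P/∂y = 2*x - 4*y - 1.
Integrating over R: integral_0^1 integral_0^1 (2*x - 4*y - 1) dx dy = -2.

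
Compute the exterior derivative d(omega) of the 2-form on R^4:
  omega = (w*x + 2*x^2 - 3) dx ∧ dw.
d(omega) = 0

For a 2-form omega = sum_{i<j} g_{ij} dx_i ∧ dx_j, the exterior derivative is
  d(omega) = sum_{i<j} d(g_{ij}) ∧ dx_i ∧ dx_j = sum_{i<j, k} (∂g_{ij}/∂x_k) dx_k ∧ dx_i ∧ dx_j.
Expand each term, using dx_k ∧ dx_i ∧ dx_j = sgn(permutation) dx_{(a)} ∧ dx_{(b)} ∧ dx_{(c)} with (a < b < c) sorted:

Collecting like 3-forms: d(omega) = 0.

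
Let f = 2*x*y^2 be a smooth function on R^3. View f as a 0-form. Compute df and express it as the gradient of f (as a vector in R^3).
df = (2*y^2) dx + (4*x*y) dy + (0) dz; grad f = (2*y^2, 4*x*y, 0)

For a 0-form f, d f = (∂f/∂x) dx + (∂f/∂y) dy + (∂f/∂z) dz. The components of the vector representation are exactly the entries of grad f in Cartesian coordinates:
  ∂f/∂x = 2*y^2
  ∂f/∂y = 4*x*y
  ∂f/∂z = 0.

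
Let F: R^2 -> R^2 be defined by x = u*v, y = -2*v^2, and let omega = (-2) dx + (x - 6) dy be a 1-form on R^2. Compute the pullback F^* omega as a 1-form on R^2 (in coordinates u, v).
F^* omega = (-2*v) du + (-4*u*v^2 - 2*u + 24*v) dv

Using F^*(f dg) = (f ∘ F) d(g ∘ F), substitute each coordinate x_i by F_i(u, v) in f_i, and replace dx_i by d F_i = (∂F_i/∂u) du + (∂F_i/∂v) dv.
  For the x component: f_1(F) = -2; d F_1 = (v) du + (u) dv
  For the y component: f_2(F) = u*v - 6; d F_2 = (0) du + (-4*v) dv
Combining and collecting du, dv coefficients:
  coeff of du: -2*v
  coeff of dv: -4*u*v^2 - 2*u + 24*v
F^* omega = (-2*v) du + (-4*u*v^2 - 2*u + 24*v) dv.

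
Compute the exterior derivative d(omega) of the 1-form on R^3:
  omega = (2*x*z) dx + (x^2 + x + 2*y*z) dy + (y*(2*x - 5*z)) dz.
d(omega) = (2*x + 1) dx ∧ dy + (-2*x + 2*y) dx ∧ dz + (2*x - 2*y - 5*z) dy ∧ dz

For a 1-form omega = sum_i f_i dx_i, the exterior derivative is
  d(omega) = sum_{i < j} (∂f_j/∂x_i - ∂f_i/∂x_j) dx_i ∧ dx_j.
  coefficient of dx ∧ dy: ∂f_2/∂x - ∂f_1/∂y = ∂(x^2 + x + 2*y*z)/∂x - ∂(2*x*z)/∂y = 2*x + 1
  coefficient of dx ∧ dz: ∂f_3/∂x - ∂f_1/∂z = ∂(y*(2*x - 5*z))/∂x - ∂(2*x*z)/∂z = -2*x + 2*y
  coefficient of dy ∧ dz: ∂f_3/∂y - ∂f_2/∂z = ∂(y*(2*x - 5*z))/∂y - ∂(x^2 + x + 2*y*z)/∂z = 2*x - 2*y - 5*z
Assembling: d(omega) = (2*x + 1) dx ∧ dy + (-2*x + 2*y) dx ∧ dz + (2*x - 2*y - 5*z) dy ∧ dz.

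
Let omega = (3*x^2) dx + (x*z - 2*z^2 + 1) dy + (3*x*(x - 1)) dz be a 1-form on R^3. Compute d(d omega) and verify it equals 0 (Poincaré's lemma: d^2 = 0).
d(d omega) = 0

Step 1: d omega = sum_{i<j} (∂f_j/∂x_i - ∂f_i/∂x_j) dx_i ∧ dx_j:
  coeff of dx ∧ dy: z
  coeff of dx ∧ dz: 6*x - 3
  coeff of dy ∧ dz: -x + 4*z
Step 2: Apply d again to each 2-form coefficient. The only possible 3-form in R^3 is dx ∧ dy ∧ dz, with coefficient
  ∂(coeff of dy∧dz)/∂x - ∂(coeff of dx∧dz)/∂y + ∂(coeff of dx∧dy)/∂z
  = ∂/∂x (-x + 4*z) - ∂/∂y (6*x - 3) + ∂/∂z (z).
Each of these terms simplifies to sums of mixed partials that cancel in pairs. The result is 0 (by equality of mixed partials for smooth functions — Schwarz / Clairaut).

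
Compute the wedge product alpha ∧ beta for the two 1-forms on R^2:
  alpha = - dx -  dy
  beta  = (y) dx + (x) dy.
alpha ∧ beta = (-x + y) dx ∧ dy

Distribute the wedge, using dx_i ∧ dx_j = -dx_j ∧ dx_i and dx_i ∧ dx_i = 0. For each pair (i, j) with i < j, the coefficient of dx_i ∧ dx_j in alpha ∧ beta is (alpha_i * beta_j - alpha_j * beta_i). Collecting: alpha ∧ beta = (-x + y) dx ∧ dy.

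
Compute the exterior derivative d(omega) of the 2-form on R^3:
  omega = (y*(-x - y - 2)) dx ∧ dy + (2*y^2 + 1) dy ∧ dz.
d(omega) = 0

For a 2-form omega = sum_{i<j} g_{ij} dx_i ∧ dx_j, the exterior derivative is
  d(omega) = sum_{i<j} d(g_{ij}) ∧ dx_i ∧ dx_j = sum_{i<j, k} (∂g_{ij}/∂x_k) dx_k ∧ dx_i ∧ dx_j.
Expand each term, using dx_k ∧ dx_i ∧ dx_j = sgn(permutation) dx_{(a)} ∧ dx_{(b)} ∧ dx_{(c)} with (a < b < c) sorted:

Collecting like 3-forms: d(omega) = 0.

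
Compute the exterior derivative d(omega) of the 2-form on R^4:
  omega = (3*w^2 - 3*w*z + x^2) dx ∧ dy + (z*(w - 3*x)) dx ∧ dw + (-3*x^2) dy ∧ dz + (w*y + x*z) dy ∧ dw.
d(omega) = (-3*w - 6*x) dx ∧ dy ∧ dz + (6*w - 2*z) dx ∧ dy ∧ dw + (-w + 3*x) dx ∧ dz ∧ dw + (-x) dy ∧ dz ∧ dw

For a 2-form omega = sum_{i<j} g_{ij} dx_i ∧ dx_j, the exterior derivative is
  d(omega) = sum_{i<j} d(g_{ij}) ∧ dx_i ∧ dx_j = sum_{i<j, k} (∂g_{ij}/∂x_k) dx_k ∧ dx_i ∧ dx_j.
Expand each term, using dx_k ∧ dx_i ∧ dx_j = sgn(permutation) dx_{(a)} ∧ dx_{(b)} ∧ dx_{(c)} with (a < b < c) sorted:
  d(3*w^2 - 3*w*z + x^2) includes (∂/∂z)(3*w^2 - 3*w*z + x^2) dz = (-3*w) dz, which multiplied by dx ∧ dy gives (-3*w) dx ∧ dy ∧ dz
  d(3*w^2 - 3*w*z + x^2) includes (∂/∂w)(3*w^2 - 3*w*z + x^2) dw = (6*w - 3*z) dw, which multiplied by dx ∧ dy gives (6*w - 3*z) dx ∧ dy ∧ dw
  d(z*(w - 3*x)) includes (∂/∂z)(z*(w - 3*x)) dz = (w - 3*x) dz, which multiplied by dx ∧ dw gives (-w + 3*x) dx ∧ dz ∧ dw
  d(-3*x^2) includes (∂/∂x)(-3*x^2) dx = (-6*x) dx, which multiplied by dy ∧ dz gives (-6*x) dx ∧ dy ∧ dz
  d(w*y + x*z) includes (∂/∂x)(w*y + x*z) dx = (z) dx, which multiplied by dy ∧ dw gives (z) dx ∧ dy ∧ dw
  d(w*y + x*z) includes (∂/∂z)(w*y + x*z) dz = (x) dz, which multiplied by dy ∧ dw gives (-x) dy ∧ dz ∧ dw
Collecting like 3-forms: d(omega) = (-3*w - 6*x) dx ∧ dy ∧ dz + (6*w - 2*z) dx ∧ dy ∧ dw + (-w + 3*x) dx ∧ dz ∧ dw + (-x) dy ∧ dz ∧ dw.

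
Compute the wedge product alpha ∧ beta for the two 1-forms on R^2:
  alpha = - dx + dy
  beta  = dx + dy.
alpha ∧ beta = (-2) dx ∧ dy

Distribute the wedge, using dx_i ∧ dx_j = -dx_j ∧ dx_i and dx_i ∧ dx_i = 0. For each pair (i, j) with i < j, the coefficient of dx_i ∧ dx_j in alpha ∧ beta is (alpha_i * beta_j - alpha_j * beta_i). Collecting: alpha ∧ beta = (-2) dx ∧ dy.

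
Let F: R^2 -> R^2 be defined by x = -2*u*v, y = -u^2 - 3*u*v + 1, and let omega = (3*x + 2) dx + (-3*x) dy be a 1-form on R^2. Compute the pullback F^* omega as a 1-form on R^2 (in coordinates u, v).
F^* omega = (2*v*(-6*u^2 - 3*u*v - 2)) du + (2*u*(-3*u*v - 2)) dv

Using F^*(f dg) = (f ∘ F) d(g ∘ F), substitute each coordinate x_i by F_i(u, v) in f_i, and replace dx_i by d F_i = (∂F_i/∂u) du + (∂F_i/∂v) dv.
  For the x component: f_1(F) = -6*u*v + 2; d F_1 = (-2*v) du + (-2*u) dv
  For the y component: f_2(F) = 6*u*v; d F_2 = (-2*u - 3*v) du + (-3*u) dv
Combining and collecting du, dv coefficients:
  coeff of du: 2*v*(-6*u^2 - 3*u*v - 2)
  coeff of dv: 2*u*(-3*u*v - 2)
F^* omega = (2*v*(-6*u^2 - 3*u*v - 2)) du + (2*u*(-3*u*v - 2)) dv.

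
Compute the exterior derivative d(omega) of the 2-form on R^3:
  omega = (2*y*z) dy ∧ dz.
d(omega) = 0

For a 2-form omega = sum_{i<j} g_{ij} dx_i ∧ dx_j, the exterior derivative is
  d(omega) = sum_{i<j} d(g_{ij}) ∧ dx_i ∧ dx_j = sum_{i<j, k} (∂g_{ij}/∂x_k) dx_k ∧ dx_i ∧ dx_j.
Expand each term, using dx_k ∧ dx_i ∧ dx_j = sgn(permutation) dx_{(a)} ∧ dx_{(b)} ∧ dx_{(c)} with (a < b < c) sorted:

Collecting like 3-forms: d(omega) = 0.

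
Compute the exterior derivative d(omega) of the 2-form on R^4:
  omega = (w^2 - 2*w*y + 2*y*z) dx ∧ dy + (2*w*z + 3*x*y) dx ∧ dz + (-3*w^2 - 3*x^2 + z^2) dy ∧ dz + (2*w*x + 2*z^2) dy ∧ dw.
d(omega) = (-9*x + 2*y) dx ∧ dy ∧ dz + (4*w - 2*y) dx ∧ dy ∧ dw + (2*z) dx ∧ dz ∧ dw + (-6*w - 4*z) dy ∧ dz ∧ dw

For a 2-form omega = sum_{i<j} g_{ij} dx_i ∧ dx_j, the exterior derivative is
  d(omega) = sum_{i<j} d(g_{ij}) ∧ dx_i ∧ dx_j = sum_{i<j, k} (∂g_{ij}/∂x_k) dx_k ∧ dx_i ∧ dx_j.
Expand each term, using dx_k ∧ dx_i ∧ dx_j = sgn(permutation) dx_{(a)} ∧ dx_{(b)} ∧ dx_{(c)} with (a < b < c) sorted:
  d(w^2 - 2*w*y + 2*y*z) includes (∂/∂z)(w^2 - 2*w*y + 2*y*z) dz = (2*y) dz, which multiplied by dx ∧ dy gives (2*y) dx ∧ dy ∧ dz
  d(w^2 - 2*w*y + 2*y*z) includes (∂/∂w)(w^2 - 2*w*y + 2*y*z) dw = (2*w - 2*y) dw, which multiplied by dx ∧ dy gives (2*w - 2*y) dx ∧ dy ∧ dw
  d(2*w*z + 3*x*y) includes (∂/∂y)(2*w*z + 3*x*y) dy = (3*x) dy, which multiplied by dx ∧ dz gives (-3*x) dx ∧ dy ∧ dz
  d(2*w*z + 3*x*y) includes (∂/∂w)(2*w*z + 3*x*y) dw = (2*z) dw, which multiplied by dx ∧ dz gives (2*z) dx ∧ dz ∧ dw
  d(-3*w^2 - 3*x^2 + z^2) includes (∂/∂x)(-3*w^2 - 3*x^2 + z^2) dx = (-6*x) dx, which multiplied by dy ∧ dz gives (-6*x) dx ∧ dy ∧ dz
  d(-3*w^2 - 3*x^2 + z^2) includes (∂/∂w)(-3*w^2 - 3*x^2 + z^2) dw = (-6*w) dw, which multiplied by dy ∧ dz gives (-6*w) dy ∧ dz ∧ dw
  d(2*w*x + 2*z^2) includes (∂/∂x)(2*w*x + 2*z^2) dx = (2*w) dx, which multiplied by dy ∧ dw gives (2*w) dx ∧ dy ∧ dw
  d(2*w*x + 2*z^2) includes (∂/∂z)(2*w*x + 2*z^2) dz = (4*z) dz, which multiplied by dy ∧ dw gives (-4*z) dy ∧ dz ∧ dw
Collecting like 3-forms: d(omega) = (-9*x + 2*y) dx ∧ dy ∧ dz + (4*w - 2*y) dx ∧ dy ∧ dw + (2*z) dx ∧ dz ∧ dw + (-6*w - 4*z) dy ∧ dz ∧ dw.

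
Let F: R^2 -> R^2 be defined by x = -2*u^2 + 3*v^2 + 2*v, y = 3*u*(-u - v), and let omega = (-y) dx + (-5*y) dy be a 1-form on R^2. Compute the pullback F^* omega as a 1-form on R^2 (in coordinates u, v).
F^* omega = (3*u*(-34*u^2 - 49*u*v - 15*v^2)) du + (3*u*(-15*u^2 - 9*u*v + 2*u + 6*v^2 + 2*v)) dv

Using F^*(f dg) = (f ∘ F) d(g ∘ F), substitute each coordinate x_i by F_i(u, v) in f_i, and replace dx_i by d F_i = (∂F_i/∂u) du + (∂F_i/∂v) dv.
  For the x component: f_1(F) = 3*u*(u + v); d F_1 = (-4*u) du + (6*v + 2) dv
  For the y component: f_2(F) = 15*u*(u + v); d F_2 = (-6*u - 3*v) du + (-3*u) dv
Combining and collecting du, dv coefficients:
  coeff of du: 3*u*(-34*u^2 - 49*u*v - 15*v^2)
  coeff of dv: 3*u*(-15*u^2 - 9*u*v + 2*u + 6*v^2 + 2*v)
F^* omega = (3*u*(-34*u^2 - 49*u*v - 15*v^2)) du + (3*u*(-15*u^2 - 9*u*v + 2*u + 6*v^2 + 2*v)) dv.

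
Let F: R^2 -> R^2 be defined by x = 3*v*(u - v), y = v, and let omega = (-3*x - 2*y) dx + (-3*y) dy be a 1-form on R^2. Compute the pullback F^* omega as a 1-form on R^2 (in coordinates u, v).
F^* omega = (v^2*(-27*u + 27*v - 6)) du + (3*v*(-9*u^2 + 27*u*v - 2*u - 18*v^2 + 4*v - 1)) dv

Using F^*(f dg) = (f ∘ F) d(g ∘ F), substitute each coordinate x_i by F_i(u, v) in f_i, and replace dx_i by d F_i = (∂F_i/∂u) du + (∂F_i/∂v) dv.
  For the x component: f_1(F) = v*(-9*u + 9*v - 2); d F_1 = (3*v) du + (3*u - 6*v) dv
  For the y component: f_2(F) = -3*v; d F_2 = (0) du + (1) dv
Combining and collecting du, dv coefficients:
  coeff of du: v^2*(-27*u + 27*v - 6)
  coeff of dv: 3*v*(-9*u^2 + 27*u*v - 2*u - 18*v^2 + 4*v - 1)
F^* omega = (v^2*(-27*u + 27*v - 6)) du + (3*v*(-9*u^2 + 27*u*v - 2*u - 18*v^2 + 4*v - 1)) dv.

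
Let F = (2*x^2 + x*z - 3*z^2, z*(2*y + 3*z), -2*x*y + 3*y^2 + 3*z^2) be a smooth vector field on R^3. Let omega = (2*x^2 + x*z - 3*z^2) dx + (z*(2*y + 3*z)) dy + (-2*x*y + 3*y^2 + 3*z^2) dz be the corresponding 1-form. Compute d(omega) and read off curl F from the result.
d(omega) = (-2*x + 4*y - 6*z) dy ∧ dz + (x + 2*y - 6*z) dz ∧ dx + (0) dx ∧ dy; curl F = (-2*x + 4*y - 6*z, x + 2*y - 6*z, 0)

d omega = sum_{i<j} (∂f_j/∂x_i - ∂f_i/∂x_j) dx_i ∧ dx_j. Under the identification (dy ∧ dz, dz ∧ dx, dx ∧ dy) ↔ (e_x, e_y, e_z), the coefficients are exactly the components of curl F. Compute:
  ∂R/∂y - ∂Q/∂z = (-2*x + 6*y) - (2*y + 6*z) = -2*x + 4*y - 6*z
  ∂P/∂z - ∂R/∂x = (x - 6*z) - (-2*y) = x + 2*y - 6*z
  ∂Q/∂x - ∂P/∂y = (0) - (0) = 0.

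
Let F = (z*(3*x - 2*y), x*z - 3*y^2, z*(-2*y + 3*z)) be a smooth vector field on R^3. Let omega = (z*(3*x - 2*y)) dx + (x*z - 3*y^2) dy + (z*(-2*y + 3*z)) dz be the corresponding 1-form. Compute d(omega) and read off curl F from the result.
d(omega) = (-x - 2*z) dy ∧ dz + (3*x - 2*y) dz ∧ dx + (3*z) dx ∧ dy; curl F = (-x - 2*z, 3*x - 2*y, 3*z)

d omega = sum_{i<j} (∂f_j/∂x_i - ∂f_i/∂x_j) dx_i ∧ dx_j. Under the identification (dy ∧ dz, dz ∧ dx, dx ∧ dy) ↔ (e_x, e_y, e_z), the coefficients are exactly the components of curl F. Compute:
  ∂R/∂y - ∂Q/∂z = (-2*z) - (x) = -x - 2*z
  ∂P/∂z - ∂R/∂x = (3*x - 2*y) - (0) = 3*x - 2*y
  ∂Q/∂x - ∂P/∂y = (z) - (-2*z) = 3*z.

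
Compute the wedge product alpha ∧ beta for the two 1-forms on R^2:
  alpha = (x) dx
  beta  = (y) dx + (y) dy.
alpha ∧ beta = (x*y) dx ∧ dy

Distribute the wedge, using dx_i ∧ dx_j = -dx_j ∧ dx_i and dx_i ∧ dx_i = 0. For each pair (i, j) with i < j, the coefficient of dx_i ∧ dx_j in alpha ∧ beta is (alpha_i * beta_j - alpha_j * beta_i). Collecting: alpha ∧ beta = (x*y) dx ∧ dy.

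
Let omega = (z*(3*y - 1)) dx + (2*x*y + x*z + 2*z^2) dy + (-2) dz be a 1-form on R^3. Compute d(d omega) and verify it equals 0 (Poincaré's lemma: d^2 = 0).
d(d omega) = 0

Step 1: d omega = sum_{i<j} (∂f_j/∂x_i - ∂f_i/∂x_j) dx_i ∧ dx_j:
  coeff of dx ∧ dy: 2*y - 2*z
  coeff of dx ∧ dz: 1 - 3*y
  coeff of dy ∧ dz: -x - 4*z
Step 2: Apply d again to each 2-form coefficient. The only possible 3-form in R^3 is dx ∧ dy ∧ dz, with coefficient
  ∂(coeff of dy∧dz)/∂x - ∂(coeff of dx∧dz)/∂y + ∂(coeff of dx∧dy)/∂z
  = ∂/∂x (-x - 4*z) - ∂/∂y (1 - 3*y) + ∂/∂z (2*y - 2*z).
Each of these terms simplifies to sums of mixed partials that cancel in pairs. The result is 0 (by equality of mixed partials for smooth functions — Schwarz / Clairaut).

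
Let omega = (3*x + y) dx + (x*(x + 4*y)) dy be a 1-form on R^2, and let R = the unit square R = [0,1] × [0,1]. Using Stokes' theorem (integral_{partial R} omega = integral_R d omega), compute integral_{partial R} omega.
integral_(partial R) omega = 2

Stokes: integral_partial_R omega = integral_R d omega with d omega = (∂Q/∂x - ∂P/∂y) dx ∧ dy.
  ∂Q/∂x = 2*x + 4*y
  ∂P/∂y = 1
  integrand = ∂Q/∂x - ∂P/∂y = 2*x + 4*y - 1.
Integrating over R: integral_0^1 integral_0^1 (2*x + 4*y - 1) dx dy = 2.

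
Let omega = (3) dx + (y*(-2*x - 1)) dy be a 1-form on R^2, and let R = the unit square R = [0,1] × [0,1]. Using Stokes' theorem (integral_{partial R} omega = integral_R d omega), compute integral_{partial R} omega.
integral_(partial R) omega = -1

Stokes: integral_partial_R omega = integral_R d omega with d omega = (∂Q/∂x - ∂P/∂y) dx ∧ dy.
  ∂Q/∂x = -2*y
  ∂P/∂y = 0
  integrand = ∂Q/∂x - ∂P/∂y = -2*y.
Integrating over R: integral_0^1 integral_0^1 (-2*y) dx dy = -1.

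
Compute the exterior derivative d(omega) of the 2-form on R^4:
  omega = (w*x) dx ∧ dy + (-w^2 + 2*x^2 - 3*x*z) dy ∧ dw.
d(omega) = (5*x - 3*z) dx ∧ dy ∧ dw + (3*x) dy ∧ dz ∧ dw

For a 2-form omega = sum_{i<j} g_{ij} dx_i ∧ dx_j, the exterior derivative is
  d(omega) = sum_{i<j} d(g_{ij}) ∧ dx_i ∧ dx_j = sum_{i<j, k} (∂g_{ij}/∂x_k) dx_k ∧ dx_i ∧ dx_j.
Expand each term, using dx_k ∧ dx_i ∧ dx_j = sgn(permutation) dx_{(a)} ∧ dx_{(b)} ∧ dx_{(c)} with (a < b < c) sorted:
  d(w*x) includes (∂/∂w)(w*x) dw = (x) dw, which multiplied by dx ∧ dy gives (x) dx ∧ dy ∧ dw
  d(-w^2 + 2*x^2 - 3*x*z) includes (∂/∂x)(-w^2 + 2*x^2 - 3*x*z) dx = (4*x - 3*z) dx, which multiplied by dy ∧ dw gives (4*x - 3*z) dx ∧ dy ∧ dw
  d(-w^2 + 2*x^2 - 3*x*z) includes (∂/∂z)(-w^2 + 2*x^2 - 3*x*z) dz = (-3*x) dz, which multiplied by dy ∧ dw gives (3*x) dy ∧ dz ∧ dw
Collecting like 3-forms: d(omega) = (5*x - 3*z) dx ∧ dy ∧ dw + (3*x) dy ∧ dz ∧ dw.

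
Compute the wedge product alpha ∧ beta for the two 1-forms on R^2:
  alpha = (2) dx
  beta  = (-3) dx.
alpha ∧ beta = 0

Distribute the wedge, using dx_i ∧ dx_j = -dx_j ∧ dx_i and dx_i ∧ dx_i = 0. For each pair (i, j) with i < j, the coefficient of dx_i ∧ dx_j in alpha ∧ beta is (alpha_i * beta_j - alpha_j * beta_i). Collecting: alpha ∧ beta = 0.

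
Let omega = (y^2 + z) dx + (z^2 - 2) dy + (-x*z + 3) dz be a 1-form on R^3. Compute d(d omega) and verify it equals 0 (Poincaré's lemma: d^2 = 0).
d(d omega) = 0

Step 1: d omega = sum_{i<j} (∂f_j/∂x_i - ∂f_i/∂x_j) dx_i ∧ dx_j:
  coeff of dx ∧ dy: -2*y
  coeff of dx ∧ dz: -z - 1
  coeff of dy ∧ dz: -2*z
Step 2: Apply d again to each 2-form coefficient. The only possible 3-form in R^3 is dx ∧ dy ∧ dz, with coefficient
  ∂(coeff of dy∧dz)/∂x - ∂(coeff of dx∧dz)/∂y + ∂(coeff of dx∧dy)/∂z
  = ∂/∂x (-2*z) - ∂/∂y (-z - 1) + ∂/∂z (-2*y).
Each of these terms simplifies to sums of mixed partials that cancel in pairs. The result is 0 (by equality of mixed partials for smooth functions — Schwarz / Clairaut).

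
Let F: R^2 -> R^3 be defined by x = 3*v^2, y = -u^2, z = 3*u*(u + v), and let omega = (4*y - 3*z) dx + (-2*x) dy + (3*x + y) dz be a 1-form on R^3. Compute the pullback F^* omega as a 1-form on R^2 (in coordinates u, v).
F^* omega = (-6*u^3 - 3*u^2*v + 66*u*v^2 + 27*v^3) du + (3*u*(-u^2 - 26*u*v - 9*v^2)) dv

Using F^*(f dg) = (f ∘ F) d(g ∘ F), substitute each coordinate x_i by F_i(u, v) in f_i, and replace dx_i by d F_i = (∂F_i/∂u) du + (∂F_i/∂v) dv.
  For the x component: f_1(F) = u*(-13*u - 9*v); d F_1 = (0) du + (6*v) dv
  For the y component: f_2(F) = -6*v^2; d F_2 = (-2*u) du + (0) dv
  For the z component: f_3(F) = -u^2 + 9*v^2; d F_3 = (6*u + 3*v) du + (3*u) dv
Combining and collecting du, dv coefficients:
  coeff of du: -6*u^3 - 3*u^2*v + 66*u*v^2 + 27*v^3
  coeff of dv: 3*u*(-u^2 - 26*u*v - 9*v^2)
F^* omega = (-6*u^3 - 3*u^2*v + 66*u*v^2 + 27*v^3) du + (3*u*(-u^2 - 26*u*v - 9*v^2)) dv.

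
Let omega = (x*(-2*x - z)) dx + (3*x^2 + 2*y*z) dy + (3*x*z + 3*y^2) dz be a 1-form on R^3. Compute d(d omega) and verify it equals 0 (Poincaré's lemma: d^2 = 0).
d(d omega) = 0

Step 1: d omega = sum_{i<j} (∂f_j/∂x_i - ∂f_i/∂x_j) dx_i ∧ dx_j:
  coeff of dx ∧ dy: 6*x
  coeff of dx ∧ dz: x + 3*z
  coeff of dy ∧ dz: 4*y
Step 2: Apply d again to each 2-form coefficient. The only possible 3-form in R^3 is dx ∧ dy ∧ dz, with coefficient
  ∂(coeff of dy∧dz)/∂x - ∂(coeff of dx∧dz)/∂y + ∂(coeff of dx∧dy)/∂z
  = ∂/∂x (4*y) - ∂/∂y (x + 3*z) + ∂/∂z (6*x).
Each of these terms simplifies to sums of mixed partials that cancel in pairs. The result is 0 (by equality of mixed partials for smooth functions — Schwarz / Clairaut).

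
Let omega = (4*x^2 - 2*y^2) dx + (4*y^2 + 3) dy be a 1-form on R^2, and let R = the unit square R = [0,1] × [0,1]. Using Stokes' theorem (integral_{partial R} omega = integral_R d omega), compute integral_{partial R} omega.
integral_(partial R) omega = 2

Stokes: integral_partial_R omega = integral_R d omega with d omega = (∂Q/∂x - ∂P/∂y) dx ∧ dy.
  ∂Q/∂x = 0
  ∂P/∂y = -4*y
  integrand = ∂Q/∂x - ∂P/∂y = 4*y.
Integrating over R: integral_0^1 integral_0^1 (4*y) dx dy = 2.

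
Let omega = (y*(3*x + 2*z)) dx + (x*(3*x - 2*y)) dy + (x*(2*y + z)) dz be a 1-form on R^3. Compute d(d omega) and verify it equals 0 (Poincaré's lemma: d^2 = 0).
d(d omega) = 0

Step 1: d omega = sum_{i<j} (∂f_j/∂x_i - ∂f_i/∂x_j) dx_i ∧ dx_j:
  coeff of dx ∧ dy: 3*x - 2*y - 2*z
  coeff of dx ∧ dz: z
  coeff of dy ∧ dz: 2*x
Step 2: Apply d again to each 2-form coefficient. The only possible 3-form in R^3 is dx ∧ dy ∧ dz, with coefficient
  ∂(coeff of dy∧dz)/∂x - ∂(coeff of dx∧dz)/∂y + ∂(coeff of dx∧dy)/∂z
  = ∂/∂x (2*x) - ∂/∂y (z) + ∂/∂z (3*x - 2*y - 2*z).
Each of these terms simplifies to sums of mixed partials that cancel in pairs. The result is 0 (by equality of mixed partials for smooth functions — Schwarz / Clairaut).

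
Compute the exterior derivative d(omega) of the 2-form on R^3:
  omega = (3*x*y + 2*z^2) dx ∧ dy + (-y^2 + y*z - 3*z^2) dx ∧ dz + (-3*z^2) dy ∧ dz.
d(omega) = (2*y + 3*z) dx ∧ dy ∧ dz

For a 2-form omega = sum_{i<j} g_{ij} dx_i ∧ dx_j, the exterior derivative is
  d(omega) = sum_{i<j} d(g_{ij}) ∧ dx_i ∧ dx_j = sum_{i<j, k} (∂g_{ij}/∂x_k) dx_k ∧ dx_i ∧ dx_j.
Expand each term, using dx_k ∧ dx_i ∧ dx_j = sgn(permutation) dx_{(a)} ∧ dx_{(b)} ∧ dx_{(c)} with (a < b < c) sorted:
  d(3*x*y + 2*z^2) includes (∂/∂z)(3*x*y + 2*z^2) dz = (4*z) dz, which multiplied by dx ∧ dy gives (4*z) dx ∧ dy ∧ dz
  d(-y^2 + y*z - 3*z^2) includes (∂/∂y)(-y^2 + y*z - 3*z^2) dy = (-2*y + z) dy, which multiplied by dx ∧ dz gives (2*y - z) dx ∧ dy ∧ dz
Collecting like 3-forms: d(omega) = (2*y + 3*z) dx ∧ dy ∧ dz.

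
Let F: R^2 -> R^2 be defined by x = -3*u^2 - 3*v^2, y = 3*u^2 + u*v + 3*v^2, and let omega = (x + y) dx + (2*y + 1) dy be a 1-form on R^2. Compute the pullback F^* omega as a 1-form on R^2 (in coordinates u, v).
F^* omega = (36*u^3 + 12*u^2*v + 38*u*v^2 + 6*u + 6*v^3 + v) du + (6*u^3 + 38*u^2*v + 12*u*v^2 + u + 36*v^3 + 6*v) dv

Using F^*(f dg) = (f ∘ F) d(g ∘ F), substitute each coordinate x_i by F_i(u, v) in f_i, and replace dx_i by d F_i = (∂F_i/∂u) du + (∂F_i/∂v) dv.
  For the x component: f_1(F) = u*v; d F_1 = (-6*u) du + (-6*v) dv
  For the y component: f_2(F) = 6*u^2 + 2*u*v + 6*v^2 + 1; d F_2 = (6*u + v) du + (u + 6*v) dv
Combining and collecting du, dv coefficients:
  coeff of du: 36*u^3 + 12*u^2*v + 38*u*v^2 + 6*u + 6*v^3 + v
  coeff of dv: 6*u^3 + 38*u^2*v + 12*u*v^2 + u + 36*v^3 + 6*v
F^* omega = (36*u^3 + 12*u^2*v + 38*u*v^2 + 6*u + 6*v^3 + v) du + (6*u^3 + 38*u^2*v + 12*u*v^2 + u + 36*v^3 + 6*v) dv.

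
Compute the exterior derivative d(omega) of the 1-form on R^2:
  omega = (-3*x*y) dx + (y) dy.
d(omega) = (3*x) dx ∧ dy

For a 1-form omega = sum_i f_i dx_i, the exterior derivative is
  d(omega) = sum_{i < j} (∂f_j/∂x_i - ∂f_i/∂x_j) dx_i ∧ dx_j.
  coefficient of dx ∧ dy: ∂f_2/∂x - ∂f_1/∂y = ∂(y)/∂x - ∂(-3*x*y)/∂y = 3*x
Assembling: d(omega) = (3*x) dx ∧ dy.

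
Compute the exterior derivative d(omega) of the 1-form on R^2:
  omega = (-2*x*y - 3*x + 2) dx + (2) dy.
d(omega) = (2*x) dx ∧ dy

For a 1-form omega = sum_i f_i dx_i, the exterior derivative is
  d(omega) = sum_{i < j} (∂f_j/∂x_i - ∂f_i/∂x_j) dx_i ∧ dx_j.
  coefficient of dx ∧ dy: ∂f_2/∂x - ∂f_1/∂y = ∂(2)/∂x - ∂(-2*x*y - 3*x + 2)/∂y = 2*x
Assembling: d(omega) = (2*x) dx ∧ dy.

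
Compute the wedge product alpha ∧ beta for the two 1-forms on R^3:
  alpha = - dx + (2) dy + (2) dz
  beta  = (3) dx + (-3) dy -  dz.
alpha ∧ beta = (-3) dx ∧ dy + (-5) dx ∧ dz + (4) dy ∧ dz

Distribute the wedge, using dx_i ∧ dx_j = -dx_j ∧ dx_i and dx_i ∧ dx_i = 0. For each pair (i, j) with i < j, the coefficient of dx_i ∧ dx_j in alpha ∧ beta is (alpha_i * beta_j - alpha_j * beta_i). Collecting: alpha ∧ beta = (-3) dx ∧ dy + (-5) dx ∧ dz + (4) dy ∧ dz.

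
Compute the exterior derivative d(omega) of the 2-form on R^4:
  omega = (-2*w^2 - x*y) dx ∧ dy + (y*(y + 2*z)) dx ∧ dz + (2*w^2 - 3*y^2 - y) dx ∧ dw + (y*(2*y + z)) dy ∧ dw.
d(omega) = (-4*w + 6*y + 1) dx ∧ dy ∧ dw + (-2*y - 2*z) dx ∧ dy ∧ dz + (-y) dy ∧ dz ∧ dw

For a 2-form omega = sum_{i<j} g_{ij} dx_i ∧ dx_j, the exterior derivative is
  d(omega) = sum_{i<j} d(g_{ij}) ∧ dx_i ∧ dx_j = sum_{i<j, k} (∂g_{ij}/∂x_k) dx_k ∧ dx_i ∧ dx_j.
Expand each term, using dx_k ∧ dx_i ∧ dx_j = sgn(permutation) dx_{(a)} ∧ dx_{(b)} ∧ dx_{(c)} with (a < b < c) sorted:
  d(-2*w^2 - x*y) includes (∂/∂w)(-2*w^2 - x*y) dw = (-4*w) dw, which multiplied by dx ∧ dy gives (-4*w) dx ∧ dy ∧ dw
  d(y*(y + 2*z)) includes (∂/∂y)(y*(y + 2*z)) dy = (2*y + 2*z) dy, which multiplied by dx ∧ dz gives (-2*y - 2*z) dx ∧ dy ∧ dz
  d(2*w^2 - 3*y^2 - y) includes (∂/∂y)(2*w^2 - 3*y^2 - y) dy = (-6*y - 1) dy, which multiplied by dx ∧ dw gives (6*y + 1) dx ∧ dy ∧ dw
  d(y*(2*y + z)) includes (∂/∂z)(y*(2*y + z)) dz = (y) dz, which multiplied by dy ∧ dw gives (-y) dy ∧ dz ∧ dw
Collecting like 3-forms: d(omega) = (-4*w + 6*y + 1) dx ∧ dy ∧ dw + (-2*y - 2*z) dx ∧ dy ∧ dz + (-y) dy ∧ dz ∧ dw.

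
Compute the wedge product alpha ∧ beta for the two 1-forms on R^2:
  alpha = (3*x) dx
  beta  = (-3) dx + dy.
alpha ∧ beta = (3*x) dx ∧ dy

Distribute the wedge, using dx_i ∧ dx_j = -dx_j ∧ dx_i and dx_i ∧ dx_i = 0. For each pair (i, j) with i < j, the coefficient of dx_i ∧ dx_j in alpha ∧ beta is (alpha_i * beta_j - alpha_j * beta_i). Collecting: alpha ∧ beta = (3*x) dx ∧ dy.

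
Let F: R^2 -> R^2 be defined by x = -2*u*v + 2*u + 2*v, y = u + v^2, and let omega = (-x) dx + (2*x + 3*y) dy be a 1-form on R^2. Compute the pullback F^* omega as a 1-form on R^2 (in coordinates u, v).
F^* omega = (-4*u*v^2 + 4*u*v + 3*u + 7*v^2) du + (-4*u^2*v + 4*u^2 - 8*u*v^2 + 22*u*v - 4*u + 6*v^3 + 8*v^2 - 4*v) dv

Using F^*(f dg) = (f ∘ F) d(g ∘ F), substitute each coordinate x_i by F_i(u, v) in f_i, and replace dx_i by d F_i = (∂F_i/∂u) du + (∂F_i/∂v) dv.
  For the x component: f_1(F) = 2*u*v - 2*u - 2*v; d F_1 = (2 - 2*v) du + (2 - 2*u) dv
  For the y component: f_2(F) = -4*u*v + 7*u + 3*v^2 + 4*v; d F_2 = (1) du + (2*v) dv
Combining and collecting du, dv coefficients:
  coeff of du: -4*u*v^2 + 4*u*v + 3*u + 7*v^2
  coeff of dv: -4*u^2*v + 4*u^2 - 8*u*v^2 + 22*u*v - 4*u + 6*v^3 + 8*v^2 - 4*v
F^* omega = (-4*u*v^2 + 4*u*v + 3*u + 7*v^2) du + (-4*u^2*v + 4*u^2 - 8*u*v^2 + 22*u*v - 4*u + 6*v^3 + 8*v^2 - 4*v) dv.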